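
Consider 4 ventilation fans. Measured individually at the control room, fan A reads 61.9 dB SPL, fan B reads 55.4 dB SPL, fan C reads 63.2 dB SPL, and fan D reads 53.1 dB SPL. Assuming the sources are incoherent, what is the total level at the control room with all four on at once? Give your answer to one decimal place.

66.2 dB SPL

Incoherent sources sum as intensities:
L_total = 10·log₁₀(10^(61.9/10) + 10^(55.4/10) + 10^(63.2/10) + 10^(53.1/10)) = 10·log₁₀(4189000) = 66.2 dB SPL.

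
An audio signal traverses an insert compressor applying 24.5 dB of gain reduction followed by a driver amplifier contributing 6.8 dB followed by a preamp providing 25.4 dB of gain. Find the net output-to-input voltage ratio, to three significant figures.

2.43

Net gain = (−24.5) + 6.8 + 25.4 = 7.7 dB.
Voltage ratio = 10^(7.7/20) = 2.43.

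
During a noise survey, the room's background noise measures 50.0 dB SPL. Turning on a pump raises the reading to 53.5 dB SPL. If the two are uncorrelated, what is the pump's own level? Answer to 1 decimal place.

Subtract intensities: L_src = 10·log₁₀(10^(L_total/10) − 10^(L_bg/10)).
L_src = 10·log₁₀(10^(53.5/10) − 10^(50.0/10)) = 10·log₁₀(123900) = 50.9 dB SPL.

50.9 dB SPL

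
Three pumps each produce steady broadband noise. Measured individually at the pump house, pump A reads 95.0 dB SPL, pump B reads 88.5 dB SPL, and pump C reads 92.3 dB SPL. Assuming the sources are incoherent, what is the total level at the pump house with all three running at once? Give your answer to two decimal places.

Uncorrelated sources add in intensity (power), not in dB.
L_total = 10·log₁₀(10^(95.0/10) + 10^(88.5/10) + 10^(92.3/10)) = 10·log₁₀(5568000000) = 97.46 dB SPL.

97.46 dB SPL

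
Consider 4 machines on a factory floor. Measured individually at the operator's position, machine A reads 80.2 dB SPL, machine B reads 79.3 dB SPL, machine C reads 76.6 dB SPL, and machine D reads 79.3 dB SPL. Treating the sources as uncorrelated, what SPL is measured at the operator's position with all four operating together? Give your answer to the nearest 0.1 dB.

Incoherent sources sum as intensities:
L_total = 10·log₁₀(10^(80.2/10) + 10^(79.3/10) + 10^(76.6/10) + 10^(79.3/10)) = 10·log₁₀(320600000) = 85.1 dB SPL.

85.1 dB SPL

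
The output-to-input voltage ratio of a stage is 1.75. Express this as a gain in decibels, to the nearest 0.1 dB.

Voltage is an amplitude quantity, so gain = 20·log₁₀(V_out/V_in).
20·log₁₀(1.75) = 4.9 dB.

4.9 dB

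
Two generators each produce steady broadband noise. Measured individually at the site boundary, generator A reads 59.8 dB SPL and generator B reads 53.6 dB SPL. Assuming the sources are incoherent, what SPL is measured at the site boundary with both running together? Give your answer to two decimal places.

60.73 dB SPL

Add the sources as powers (linear), then convert back to dB:
L_total = 10·log₁₀(10^(59.8/10) + 10^(53.6/10)) = 10·log₁₀(1184000) = 60.73 dB SPL.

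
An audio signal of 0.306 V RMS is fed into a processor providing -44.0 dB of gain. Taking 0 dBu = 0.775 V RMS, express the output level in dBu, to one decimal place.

-52.1 dBu

Input level: 20·log₁₀(0.306/0.775) = -8.07 dBu.
Output: -8.07 − 44.0 = -52.1 dBu.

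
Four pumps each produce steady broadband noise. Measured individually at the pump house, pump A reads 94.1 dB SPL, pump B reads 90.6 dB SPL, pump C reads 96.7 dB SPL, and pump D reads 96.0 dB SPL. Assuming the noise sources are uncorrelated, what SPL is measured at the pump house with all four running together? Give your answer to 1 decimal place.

100.9 dB SPL

Add the sources as powers (linear), then convert back to dB:
L_total = 10·log₁₀(10^(94.1/10) + 10^(90.6/10) + 10^(96.7/10) + 10^(96.0/10)) = 10·log₁₀(12377000000) = 100.9 dB SPL.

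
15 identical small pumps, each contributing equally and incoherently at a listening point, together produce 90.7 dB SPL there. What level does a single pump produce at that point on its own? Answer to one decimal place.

78.9 dB SPL

15 equal incoherent sources add 10·log₁₀(15) = 11.76 dB over one source.
L_one = 90.7 − 11.76 = 78.9 dB SPL.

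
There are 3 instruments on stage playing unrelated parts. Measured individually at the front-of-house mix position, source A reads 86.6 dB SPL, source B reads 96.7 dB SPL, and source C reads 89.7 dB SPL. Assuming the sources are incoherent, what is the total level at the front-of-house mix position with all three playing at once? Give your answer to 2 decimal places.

Incoherent sources sum as intensities:
L_total = 10·log₁₀(10^(86.6/10) + 10^(96.7/10) + 10^(89.7/10)) = 10·log₁₀(6068000000) = 97.83 dB SPL.

97.83 dB SPL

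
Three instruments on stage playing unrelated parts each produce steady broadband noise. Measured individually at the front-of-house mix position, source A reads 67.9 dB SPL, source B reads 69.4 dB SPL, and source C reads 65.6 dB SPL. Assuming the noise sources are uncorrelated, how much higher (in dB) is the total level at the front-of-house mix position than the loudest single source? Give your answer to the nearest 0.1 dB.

Add the sources as powers (linear), then convert back to dB:
L_total = 10·log₁₀(10^(67.9/10) + 10^(69.4/10) + 10^(65.6/10)) = 72.67 dB SPL.
Excess over the loudest (69.4 dB): 72.67 − 69.4 = 3.3 dB.

3.3 dB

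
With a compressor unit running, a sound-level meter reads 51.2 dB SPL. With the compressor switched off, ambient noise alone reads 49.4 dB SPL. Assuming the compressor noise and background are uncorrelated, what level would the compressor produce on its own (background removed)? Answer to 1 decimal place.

46.5 dB SPL

Remove the background by subtracting linear intensities:
L_src = 10·log₁₀(10^(51.2/10) − 10^(49.4/10)) = 10·log₁₀(44730) = 46.5 dB SPL.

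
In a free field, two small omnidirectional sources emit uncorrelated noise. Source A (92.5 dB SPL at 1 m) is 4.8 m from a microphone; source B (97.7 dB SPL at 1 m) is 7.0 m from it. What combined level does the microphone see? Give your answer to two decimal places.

82.95 dB SPL

At the listener: L_A = 92.5 − 20·log₁₀(4.8) = 78.875 dB; L_B = 97.7 − 20·log₁₀(7.0) = 80.798 dB.
Combined: 10·log₁₀(10^(78.875/10)+10^(80.798/10)) = 82.95 dB SPL.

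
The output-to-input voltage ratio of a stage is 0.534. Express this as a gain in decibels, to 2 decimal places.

-5.45 dB

Voltage is an amplitude quantity, so gain = 20·log₁₀(V_out/V_in).
20·log₁₀(0.534) = -5.45 dB.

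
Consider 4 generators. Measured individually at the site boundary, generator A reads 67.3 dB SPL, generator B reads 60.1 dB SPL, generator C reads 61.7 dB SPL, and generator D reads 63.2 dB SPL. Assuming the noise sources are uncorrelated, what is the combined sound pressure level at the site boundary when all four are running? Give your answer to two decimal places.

Uncorrelated sources add in intensity (power), not in dB.
L_total = 10·log₁₀(10^(67.3/10) + 10^(60.1/10) + 10^(61.7/10) + 10^(63.2/10)) = 10·log₁₀(9962000) = 69.98 dB SPL.

69.98 dB SPL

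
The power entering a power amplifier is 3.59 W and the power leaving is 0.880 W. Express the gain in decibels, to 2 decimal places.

-6.11 dB

Power is a power quantity, so gain = 10·log₁₀(P_out/P_in).
10·log₁₀(0.880/3.59) = 10·log₁₀(0.2451) = -6.11 dB.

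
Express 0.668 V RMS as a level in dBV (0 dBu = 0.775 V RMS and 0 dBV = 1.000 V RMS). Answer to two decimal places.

-3.50 dBV

dBV = 20·log₁₀(V / 1.000 V).
20·log₁₀(0.668/1.000) = -3.50 dBV.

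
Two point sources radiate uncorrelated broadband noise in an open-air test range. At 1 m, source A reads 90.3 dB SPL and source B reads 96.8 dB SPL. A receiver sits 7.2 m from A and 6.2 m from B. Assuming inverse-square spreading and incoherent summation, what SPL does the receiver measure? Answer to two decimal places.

At the listener: L_A = 90.3 − 20·log₁₀(7.2) = 73.153 dB; L_B = 96.8 − 20·log₁₀(6.2) = 80.952 dB.
Combined: 10·log₁₀(10^(73.153/10)+10^(80.952/10)) = 81.62 dB SPL.

81.62 dB SPL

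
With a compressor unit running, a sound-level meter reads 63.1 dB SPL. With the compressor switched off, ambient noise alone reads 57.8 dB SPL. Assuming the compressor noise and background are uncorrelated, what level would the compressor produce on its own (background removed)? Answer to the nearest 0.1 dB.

61.6 dB SPL

Remove the background by subtracting linear intensities:
L_src = 10·log₁₀(10^(63.1/10) − 10^(57.8/10)) = 10·log₁₀(1439000) = 61.6 dB SPL.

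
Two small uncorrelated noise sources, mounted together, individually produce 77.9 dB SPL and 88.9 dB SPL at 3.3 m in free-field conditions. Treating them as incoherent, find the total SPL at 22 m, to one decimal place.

72.8 dB SPL

Combined at 3.3 m: 10·log₁₀(10^(77.9/10)+10^(88.9/10)) = 89.23 dB SPL.
Then apply −20·log₁₀(22/3.3) = -16.48 dB → 72.8 dB SPL.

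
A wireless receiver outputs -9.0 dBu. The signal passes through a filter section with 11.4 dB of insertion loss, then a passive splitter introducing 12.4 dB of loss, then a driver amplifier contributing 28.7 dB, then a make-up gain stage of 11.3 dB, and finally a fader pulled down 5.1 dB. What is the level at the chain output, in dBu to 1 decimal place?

+2.1 dBu

Cascaded gains and losses add directly in dB.
-9.0 − 11.4 − 12.4 + 28.7 + 11.3 − 5.1 = +2.1 dBu.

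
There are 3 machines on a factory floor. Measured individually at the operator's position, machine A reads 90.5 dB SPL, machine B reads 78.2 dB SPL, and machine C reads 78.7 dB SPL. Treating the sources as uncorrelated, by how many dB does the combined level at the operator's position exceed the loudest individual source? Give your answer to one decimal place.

0.5 dB

Add the sources as powers (linear), then convert back to dB:
L_total = 10·log₁₀(10^(90.5/10) + 10^(78.2/10) + 10^(78.7/10)) = 91.01 dB SPL.
Excess over the loudest (90.5 dB): 91.01 − 90.5 = 0.5 dB.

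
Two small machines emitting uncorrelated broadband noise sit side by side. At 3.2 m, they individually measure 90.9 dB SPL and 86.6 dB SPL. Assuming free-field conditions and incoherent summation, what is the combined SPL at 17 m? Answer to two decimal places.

77.77 dB SPL

Combined at 3.2 m: 10·log₁₀(10^(90.9/10)+10^(86.6/10)) = 92.272 dB SPL.
Then apply −20·log₁₀(17/3.2) = -14.506 dB → 77.77 dB SPL.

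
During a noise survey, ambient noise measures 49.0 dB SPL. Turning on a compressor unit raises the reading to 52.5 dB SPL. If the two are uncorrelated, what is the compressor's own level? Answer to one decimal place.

49.9 dB SPL

Subtract intensities: L_src = 10·log₁₀(10^(L_total/10) − 10^(L_bg/10)).
L_src = 10·log₁₀(10^(52.5/10) − 10^(49.0/10)) = 10·log₁₀(98400) = 49.9 dB SPL.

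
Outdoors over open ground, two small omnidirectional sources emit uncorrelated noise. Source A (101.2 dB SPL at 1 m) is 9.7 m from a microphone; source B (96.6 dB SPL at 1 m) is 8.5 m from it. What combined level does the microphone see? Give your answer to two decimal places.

83.08 dB SPL

At the listener: L_A = 101.2 − 20·log₁₀(9.7) = 81.465 dB; L_B = 96.6 − 20·log₁₀(8.5) = 78.012 dB.
Combined: 10·log₁₀(10^(81.465/10)+10^(78.012/10)) = 83.08 dB SPL.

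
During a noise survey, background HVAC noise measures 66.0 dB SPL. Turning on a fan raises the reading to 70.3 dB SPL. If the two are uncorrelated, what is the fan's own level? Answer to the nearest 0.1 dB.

68.3 dB SPL

Background correction is a power subtraction:
L_src = 10·log₁₀(10^(70.3/10) − 10^(66.0/10)) = 10·log₁₀(6734000) = 68.3 dB SPL.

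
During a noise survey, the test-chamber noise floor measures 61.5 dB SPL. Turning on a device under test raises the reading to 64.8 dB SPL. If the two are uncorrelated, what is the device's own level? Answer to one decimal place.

62.1 dB SPL

Subtract intensities: L_src = 10·log₁₀(10^(L_total/10) − 10^(L_bg/10)).
L_src = 10·log₁₀(10^(64.8/10) − 10^(61.5/10)) = 10·log₁₀(1607000) = 62.1 dB SPL.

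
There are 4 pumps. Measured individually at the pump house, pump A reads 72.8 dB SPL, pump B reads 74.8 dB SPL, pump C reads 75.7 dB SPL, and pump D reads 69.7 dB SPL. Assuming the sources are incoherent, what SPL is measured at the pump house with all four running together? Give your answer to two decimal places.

Uncorrelated sources add in intensity (power), not in dB.
L_total = 10·log₁₀(10^(72.8/10) + 10^(74.8/10) + 10^(75.7/10) + 10^(69.7/10)) = 10·log₁₀(95740000) = 79.81 dB SPL.

79.81 dB SPL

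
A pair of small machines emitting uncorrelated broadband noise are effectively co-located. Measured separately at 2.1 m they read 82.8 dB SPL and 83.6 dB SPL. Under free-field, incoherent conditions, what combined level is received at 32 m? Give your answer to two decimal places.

62.57 dB SPL

Combined at 2.1 m: 10·log₁₀(10^(82.8/10)+10^(83.6/10)) = 86.229 dB SPL.
Then apply −20·log₁₀(32/2.1) = -23.659 dB → 62.57 dB SPL.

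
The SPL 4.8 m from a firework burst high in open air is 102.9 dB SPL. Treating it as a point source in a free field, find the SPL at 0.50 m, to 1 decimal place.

Free-field point source: level drops by 20·log₁₀ of the distance ratio.
ΔL = −20·log₁₀(0.50/4.8) = 19.65 dB, so L₂ = 102.9 + (19.65) = 122.5 dB SPL.

122.5 dB SPL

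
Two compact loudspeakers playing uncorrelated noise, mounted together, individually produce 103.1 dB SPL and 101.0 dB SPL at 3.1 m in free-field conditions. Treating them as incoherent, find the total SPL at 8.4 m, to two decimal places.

Combined at 3.1 m: 10·log₁₀(10^(103.1/10)+10^(101.0/10)) = 105.186 dB SPL.
Then apply −20·log₁₀(8.4/3.1) = -8.658 dB → 96.53 dB SPL.

96.53 dB SPL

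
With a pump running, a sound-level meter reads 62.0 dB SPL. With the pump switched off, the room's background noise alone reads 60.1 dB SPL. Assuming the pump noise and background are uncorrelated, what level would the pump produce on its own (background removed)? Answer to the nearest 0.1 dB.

Background correction is a power subtraction:
L_src = 10·log₁₀(10^(62.0/10) − 10^(60.1/10)) = 10·log₁₀(561600) = 57.5 dB SPL.

57.5 dB SPL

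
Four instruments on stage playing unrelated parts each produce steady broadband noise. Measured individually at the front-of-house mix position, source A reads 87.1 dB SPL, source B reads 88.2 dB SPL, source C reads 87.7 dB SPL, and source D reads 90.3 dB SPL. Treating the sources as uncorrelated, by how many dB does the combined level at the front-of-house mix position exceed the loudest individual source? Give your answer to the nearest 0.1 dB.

Uncorrelated sources add in intensity (power), not in dB.
L_total = 10·log₁₀(10^(87.1/10) + 10^(88.2/10) + 10^(87.7/10) + 10^(90.3/10)) = 94.52 dB SPL.
Excess over the loudest (90.3 dB): 94.52 − 90.3 = 4.2 dB.

4.2 dB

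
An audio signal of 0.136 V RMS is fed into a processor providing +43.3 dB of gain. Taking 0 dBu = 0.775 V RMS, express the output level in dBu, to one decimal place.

+28.2 dBu

Input level: 20·log₁₀(0.136/0.775) = -15.12 dBu.
Output: -15.12 + 43.3 = +28.2 dBu.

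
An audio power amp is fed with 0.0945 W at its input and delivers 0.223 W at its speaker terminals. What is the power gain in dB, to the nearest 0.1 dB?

3.7 dB

Power ratio → dB uses the 10·log₁₀ form:
10·log₁₀(0.223/0.0945) = 10·log₁₀(2.360) = 3.7 dB.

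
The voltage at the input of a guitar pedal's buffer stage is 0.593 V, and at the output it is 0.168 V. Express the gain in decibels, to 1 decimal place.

-11.0 dB

For a voltage ratio, dB = 20·log₁₀(V₂/V₁).
20·log₁₀(0.168/0.593) = 20·log₁₀(0.2833) = -11.0 dB.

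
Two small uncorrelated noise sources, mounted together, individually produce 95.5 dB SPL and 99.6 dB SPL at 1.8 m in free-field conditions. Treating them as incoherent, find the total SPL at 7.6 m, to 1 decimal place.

Combined at 1.8 m: 10·log₁₀(10^(95.5/10)+10^(99.6/10)) = 101.03 dB SPL.
Then apply −20·log₁₀(7.6/1.8) = -12.51 dB → 88.5 dB SPL.

88.5 dB SPL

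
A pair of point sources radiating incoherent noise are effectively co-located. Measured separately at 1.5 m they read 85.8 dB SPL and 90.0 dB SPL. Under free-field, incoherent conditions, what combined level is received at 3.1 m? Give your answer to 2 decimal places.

85.09 dB SPL

Combined at 1.5 m: 10·log₁₀(10^(85.8/10)+10^(90.0/10)) = 91.399 dB SPL.
Then apply −20·log₁₀(3.1/1.5) = -6.305 dB → 85.09 dB SPL.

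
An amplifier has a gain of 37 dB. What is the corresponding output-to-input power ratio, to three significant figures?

5010

Power ratio = 10^(dB/10).
10^(37/10) = 10^(3.700) = 5010.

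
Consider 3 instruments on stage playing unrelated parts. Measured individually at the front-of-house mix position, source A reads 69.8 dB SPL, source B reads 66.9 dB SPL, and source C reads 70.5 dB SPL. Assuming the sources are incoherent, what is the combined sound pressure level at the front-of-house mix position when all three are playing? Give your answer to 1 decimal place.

Add the sources as powers (linear), then convert back to dB:
L_total = 10·log₁₀(10^(69.8/10) + 10^(66.9/10) + 10^(70.5/10)) = 10·log₁₀(25670000) = 74.1 dB SPL.

74.1 dB SPL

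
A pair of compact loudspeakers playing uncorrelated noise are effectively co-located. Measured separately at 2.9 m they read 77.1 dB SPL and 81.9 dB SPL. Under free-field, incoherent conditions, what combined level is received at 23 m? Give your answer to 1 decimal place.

65.2 dB SPL

Combined at 2.9 m: 10·log₁₀(10^(77.1/10)+10^(81.9/10)) = 83.14 dB SPL.
Then apply −20·log₁₀(23/2.9) = -17.99 dB → 65.2 dB SPL.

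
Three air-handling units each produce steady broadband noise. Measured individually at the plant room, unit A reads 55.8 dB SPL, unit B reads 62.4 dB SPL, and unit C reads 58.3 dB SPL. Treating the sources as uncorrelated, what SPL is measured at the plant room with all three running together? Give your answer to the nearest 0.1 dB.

64.5 dB SPL

Add the sources as powers (linear), then convert back to dB:
L_total = 10·log₁₀(10^(55.8/10) + 10^(62.4/10) + 10^(58.3/10)) = 10·log₁₀(2794000) = 64.5 dB SPL.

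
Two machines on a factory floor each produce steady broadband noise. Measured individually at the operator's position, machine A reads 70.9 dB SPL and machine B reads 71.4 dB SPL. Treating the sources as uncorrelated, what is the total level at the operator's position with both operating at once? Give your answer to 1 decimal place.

Add the sources as powers (linear), then convert back to dB:
L_total = 10·log₁₀(10^(70.9/10) + 10^(71.4/10)) = 10·log₁₀(26110000) = 74.2 dB SPL.

74.2 dB SPL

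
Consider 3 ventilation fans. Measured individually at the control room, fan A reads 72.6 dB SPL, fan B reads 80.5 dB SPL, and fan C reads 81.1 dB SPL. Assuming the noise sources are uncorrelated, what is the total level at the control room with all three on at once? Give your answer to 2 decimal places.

84.14 dB SPL

Incoherent sources sum as intensities:
L_total = 10·log₁₀(10^(72.6/10) + 10^(80.5/10) + 10^(81.1/10)) = 10·log₁₀(259200000) = 84.14 dB SPL.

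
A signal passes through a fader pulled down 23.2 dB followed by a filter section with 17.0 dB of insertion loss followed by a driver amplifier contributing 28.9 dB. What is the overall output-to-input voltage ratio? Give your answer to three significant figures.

0.272

Net gain = (−23.2) + (−17.0) + 28.9 = -11.3 dB.
Voltage ratio = 10^(-11.3/20) = 0.272.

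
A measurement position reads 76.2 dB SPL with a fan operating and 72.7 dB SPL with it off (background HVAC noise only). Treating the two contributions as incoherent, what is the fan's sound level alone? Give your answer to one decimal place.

73.6 dB SPL

Remove the background by subtracting linear intensities:
L_src = 10·log₁₀(10^(76.2/10) − 10^(72.7/10)) = 10·log₁₀(23070000) = 73.6 dB SPL.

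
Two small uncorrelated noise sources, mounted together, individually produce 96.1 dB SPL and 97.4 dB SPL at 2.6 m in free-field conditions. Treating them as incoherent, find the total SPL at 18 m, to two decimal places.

Combined at 2.6 m: 10·log₁₀(10^(96.1/10)+10^(97.4/10)) = 99.809 dB SPL.
Then apply −20·log₁₀(18/2.6) = -16.806 dB → 83.00 dB SPL.

83.00 dB SPL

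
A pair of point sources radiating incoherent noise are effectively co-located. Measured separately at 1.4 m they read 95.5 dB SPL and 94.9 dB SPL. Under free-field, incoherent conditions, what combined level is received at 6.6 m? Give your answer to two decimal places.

Combined at 1.4 m: 10·log₁₀(10^(95.5/10)+10^(94.9/10)) = 98.221 dB SPL.
Then apply −20·log₁₀(6.6/1.4) = -13.468 dB → 84.75 dB SPL.

84.75 dB SPL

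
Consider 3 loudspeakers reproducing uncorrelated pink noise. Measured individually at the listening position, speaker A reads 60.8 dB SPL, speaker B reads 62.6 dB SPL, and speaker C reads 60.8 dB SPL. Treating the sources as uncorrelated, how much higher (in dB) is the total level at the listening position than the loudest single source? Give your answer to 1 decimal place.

3.7 dB

Incoherent sources sum as intensities:
L_total = 10·log₁₀(10^(60.8/10) + 10^(62.6/10) + 10^(60.8/10)) = 66.26 dB SPL.
Excess over the loudest (62.6 dB): 66.26 − 62.6 = 3.7 dB.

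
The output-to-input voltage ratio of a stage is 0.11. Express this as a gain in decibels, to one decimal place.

-19.2 dB

For a voltage ratio, dB = 20·log₁₀(V₂/V₁).
20·log₁₀(0.11) = -19.2 dB.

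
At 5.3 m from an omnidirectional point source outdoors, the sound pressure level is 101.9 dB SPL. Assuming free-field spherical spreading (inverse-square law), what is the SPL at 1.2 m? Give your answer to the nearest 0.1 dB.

Free-field point source: level drops by 20·log₁₀ of the distance ratio.
ΔL = −20·log₁₀(1.2/5.3) = 12.90 dB, so L₂ = 101.9 + (12.90) = 114.8 dB SPL.

114.8 dB SPL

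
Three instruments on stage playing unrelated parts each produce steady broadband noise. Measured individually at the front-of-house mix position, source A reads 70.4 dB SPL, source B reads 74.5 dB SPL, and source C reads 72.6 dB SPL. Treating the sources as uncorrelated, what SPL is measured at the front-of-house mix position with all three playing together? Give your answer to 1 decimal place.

Uncorrelated sources add in intensity (power), not in dB.
L_total = 10·log₁₀(10^(70.4/10) + 10^(74.5/10) + 10^(72.6/10)) = 10·log₁₀(57350000) = 77.6 dB SPL.

77.6 dB SPL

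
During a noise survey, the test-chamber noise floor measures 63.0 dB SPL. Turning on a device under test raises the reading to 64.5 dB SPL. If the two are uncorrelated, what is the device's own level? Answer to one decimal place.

59.2 dB SPL

Background correction is a power subtraction:
L_src = 10·log₁₀(10^(64.5/10) − 10^(63.0/10)) = 10·log₁₀(823100) = 59.2 dB SPL.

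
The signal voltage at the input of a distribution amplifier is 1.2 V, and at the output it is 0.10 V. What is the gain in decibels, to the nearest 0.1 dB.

-21.6 dB

For a voltage ratio, dB = 20·log₁₀(V₂/V₁).
20·log₁₀(0.10/1.2) = 20·log₁₀(0.08333) = -21.6 dB.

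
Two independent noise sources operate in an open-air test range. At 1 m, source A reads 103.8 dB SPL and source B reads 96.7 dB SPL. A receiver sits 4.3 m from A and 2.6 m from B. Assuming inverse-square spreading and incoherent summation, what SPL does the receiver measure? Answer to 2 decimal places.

At the listener: L_A = 103.8 − 20·log₁₀(4.3) = 91.131 dB; L_B = 96.7 − 20·log₁₀(2.6) = 88.401 dB.
Combined: 10·log₁₀(10^(91.131/10)+10^(88.401/10)) = 92.99 dB SPL.

92.99 dB SPL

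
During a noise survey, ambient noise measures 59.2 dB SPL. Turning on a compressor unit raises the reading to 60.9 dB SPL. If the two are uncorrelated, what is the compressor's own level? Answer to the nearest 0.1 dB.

Remove the background by subtracting linear intensities:
L_src = 10·log₁₀(10^(60.9/10) − 10^(59.2/10)) = 10·log₁₀(398500) = 56.0 dB SPL.

56.0 dB SPL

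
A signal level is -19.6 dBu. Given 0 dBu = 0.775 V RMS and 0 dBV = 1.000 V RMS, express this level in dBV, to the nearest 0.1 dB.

The offset between the scales is 20·log₁₀(0.775/1.000) = −2.214 dB.
So dBV = -19.6 − 2.214 = -21.8 dBV.

-21.8 dBV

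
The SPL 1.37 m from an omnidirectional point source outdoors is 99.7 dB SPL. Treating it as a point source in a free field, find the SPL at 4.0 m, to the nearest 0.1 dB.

Free-field point source: level drops by 20·log₁₀ of the distance ratio.
ΔL = −20·log₁₀(4.0/1.37) = -9.31 dB, so L₂ = 99.7 + (-9.31) = 90.4 dB SPL.

90.4 dB SPL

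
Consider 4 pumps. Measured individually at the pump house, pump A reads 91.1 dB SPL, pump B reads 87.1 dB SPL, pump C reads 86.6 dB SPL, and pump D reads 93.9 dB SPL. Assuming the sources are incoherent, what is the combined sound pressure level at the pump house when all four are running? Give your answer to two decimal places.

96.73 dB SPL

Incoherent sources sum as intensities:
L_total = 10·log₁₀(10^(91.1/10) + 10^(87.1/10) + 10^(86.6/10) + 10^(93.9/10)) = 10·log₁₀(4713000000) = 96.73 dB SPL.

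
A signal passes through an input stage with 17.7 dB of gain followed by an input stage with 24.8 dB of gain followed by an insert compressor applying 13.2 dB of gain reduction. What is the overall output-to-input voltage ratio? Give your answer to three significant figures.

29.2

Net gain = 17.7 + 24.8 + (−13.2) = 29.3 dB.
Voltage ratio = 10^(29.3/20) = 29.2.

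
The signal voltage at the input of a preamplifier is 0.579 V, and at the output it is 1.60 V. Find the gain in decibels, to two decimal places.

For a voltage ratio, dB = 20·log₁₀(V₂/V₁).
20·log₁₀(1.60/0.579) = 20·log₁₀(2.763) = 8.83 dB.

8.83 dB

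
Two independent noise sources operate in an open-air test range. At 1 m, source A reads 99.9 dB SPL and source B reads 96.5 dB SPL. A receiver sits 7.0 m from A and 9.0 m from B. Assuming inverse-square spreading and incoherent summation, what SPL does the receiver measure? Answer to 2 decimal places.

84.06 dB SPL

At the listener: L_A = 99.9 − 20·log₁₀(7.0) = 82.998 dB; L_B = 96.5 − 20·log₁₀(9.0) = 77.415 dB.
Combined: 10·log₁₀(10^(82.998/10)+10^(77.415/10)) = 84.06 dB SPL.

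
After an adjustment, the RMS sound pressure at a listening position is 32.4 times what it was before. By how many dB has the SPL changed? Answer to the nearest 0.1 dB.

SPL change from a pressure ratio uses the 20·log₁₀ form:
20·log₁₀(32.4) = 30.2 dB.

30.2 dB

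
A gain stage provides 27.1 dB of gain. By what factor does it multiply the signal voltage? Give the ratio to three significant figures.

Voltage ratio = 10^(dB/20).
10^(27.1/20) = 10^(1.355) = 22.6.

22.6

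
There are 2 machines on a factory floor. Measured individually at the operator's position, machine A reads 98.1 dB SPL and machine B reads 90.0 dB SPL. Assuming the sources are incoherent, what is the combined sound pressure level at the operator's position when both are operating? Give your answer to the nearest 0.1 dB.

Incoherent sources sum as intensities:
L_total = 10·log₁₀(10^(98.1/10) + 10^(90.0/10)) = 10·log₁₀(7457000000) = 98.7 dB SPL.

98.7 dB SPL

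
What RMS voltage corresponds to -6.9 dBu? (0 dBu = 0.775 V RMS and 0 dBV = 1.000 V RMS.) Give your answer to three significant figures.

0.350 V

V = 0.775 V × 10^(-6.9/20).
= 0.775 × 0.4519 = 0.350 V.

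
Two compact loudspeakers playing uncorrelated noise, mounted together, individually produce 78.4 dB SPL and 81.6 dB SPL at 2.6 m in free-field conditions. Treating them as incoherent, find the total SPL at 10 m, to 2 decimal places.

71.60 dB SPL

Combined at 2.6 m: 10·log₁₀(10^(78.4/10)+10^(81.6/10)) = 83.299 dB SPL.
Then apply −20·log₁₀(10/2.6) = -11.701 dB → 71.60 dB SPL.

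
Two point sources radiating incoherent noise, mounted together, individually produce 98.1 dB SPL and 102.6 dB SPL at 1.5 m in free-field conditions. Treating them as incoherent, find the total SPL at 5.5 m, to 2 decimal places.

92.63 dB SPL

Combined at 1.5 m: 10·log₁₀(10^(98.1/10)+10^(102.6/10)) = 103.919 dB SPL.
Then apply −20·log₁₀(5.5/1.5) = -11.285 dB → 92.63 dB SPL.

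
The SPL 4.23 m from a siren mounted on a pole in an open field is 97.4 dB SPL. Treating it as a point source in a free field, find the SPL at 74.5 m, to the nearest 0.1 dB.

72.5 dB SPL

Inverse-square spreading gives ΔL = −20·log₁₀(d₂/d₁).
ΔL = −20·log₁₀(74.5/4.23) = -24.92 dB, so L₂ = 97.4 + (-24.92) = 72.5 dB SPL.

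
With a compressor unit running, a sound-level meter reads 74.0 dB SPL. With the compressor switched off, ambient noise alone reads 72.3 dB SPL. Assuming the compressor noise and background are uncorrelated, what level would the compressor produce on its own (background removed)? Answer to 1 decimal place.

69.1 dB SPL

Background correction is a power subtraction:
L_src = 10·log₁₀(10^(74.0/10) − 10^(72.3/10)) = 10·log₁₀(8136000) = 69.1 dB SPL.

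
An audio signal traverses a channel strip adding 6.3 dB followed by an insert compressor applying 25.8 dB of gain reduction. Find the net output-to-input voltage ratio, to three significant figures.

0.106

Net gain = 6.3 + (−25.8) = -19.5 dB.
Voltage ratio = 10^(-19.5/20) = 0.106.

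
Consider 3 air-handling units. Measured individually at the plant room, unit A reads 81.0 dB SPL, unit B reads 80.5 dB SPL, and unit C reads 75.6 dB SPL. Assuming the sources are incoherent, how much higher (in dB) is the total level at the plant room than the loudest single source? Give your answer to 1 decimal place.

Uncorrelated sources add in intensity (power), not in dB.
L_total = 10·log₁₀(10^(81.0/10) + 10^(80.5/10) + 10^(75.6/10)) = 84.38 dB SPL.
Excess over the loudest (81.0 dB): 84.38 − 81.0 = 3.4 dB.

3.4 dB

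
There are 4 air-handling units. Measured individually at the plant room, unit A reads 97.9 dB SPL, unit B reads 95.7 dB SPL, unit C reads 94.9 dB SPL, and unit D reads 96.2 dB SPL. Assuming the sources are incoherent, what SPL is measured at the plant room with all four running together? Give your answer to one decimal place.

102.3 dB SPL

Add the sources as powers (linear), then convert back to dB:
L_total = 10·log₁₀(10^(97.9/10) + 10^(95.7/10) + 10^(94.9/10) + 10^(96.2/10)) = 10·log₁₀(17140000000) = 102.3 dB SPL.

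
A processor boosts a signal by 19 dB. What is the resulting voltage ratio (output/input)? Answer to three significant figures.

Voltage ratio = 10^(dB/20).
10^(19/20) = 10^(0.9500) = 8.91.

8.91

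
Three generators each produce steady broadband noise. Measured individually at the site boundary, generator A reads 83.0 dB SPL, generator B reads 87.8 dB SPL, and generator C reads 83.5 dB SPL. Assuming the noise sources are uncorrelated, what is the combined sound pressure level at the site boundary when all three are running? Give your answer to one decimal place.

Incoherent sources sum as intensities:
L_total = 10·log₁₀(10^(83.0/10) + 10^(87.8/10) + 10^(83.5/10)) = 10·log₁₀(1026000000) = 90.1 dB SPL.

90.1 dB SPL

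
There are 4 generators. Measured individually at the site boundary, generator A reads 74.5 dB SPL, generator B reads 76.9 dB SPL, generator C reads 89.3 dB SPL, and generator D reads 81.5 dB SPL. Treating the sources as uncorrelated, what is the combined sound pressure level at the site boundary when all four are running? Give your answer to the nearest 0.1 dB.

90.3 dB SPL

Uncorrelated sources add in intensity (power), not in dB.
L_total = 10·log₁₀(10^(74.5/10) + 10^(76.9/10) + 10^(89.3/10) + 10^(81.5/10)) = 10·log₁₀(1070000000) = 90.3 dB SPL.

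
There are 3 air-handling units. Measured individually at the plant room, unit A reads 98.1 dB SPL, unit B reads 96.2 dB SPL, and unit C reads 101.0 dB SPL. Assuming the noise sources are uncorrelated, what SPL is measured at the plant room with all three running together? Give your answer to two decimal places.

Incoherent sources sum as intensities:
L_total = 10·log₁₀(10^(98.1/10) + 10^(96.2/10) + 10^(101.0/10)) = 10·log₁₀(23214000000) = 103.66 dB SPL.

103.66 dB SPL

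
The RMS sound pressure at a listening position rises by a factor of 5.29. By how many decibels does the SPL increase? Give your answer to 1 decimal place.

14.5 dB

SPL change from a pressure ratio uses the 20·log₁₀ form:
20·log₁₀(5.29) = 14.5 dB.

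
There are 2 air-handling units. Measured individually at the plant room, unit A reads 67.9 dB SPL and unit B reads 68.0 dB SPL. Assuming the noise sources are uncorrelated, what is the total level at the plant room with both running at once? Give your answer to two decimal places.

Add the sources as powers (linear), then convert back to dB:
L_total = 10·log₁₀(10^(67.9/10) + 10^(68.0/10)) = 10·log₁₀(12480000) = 70.96 dB SPL.

70.96 dB SPL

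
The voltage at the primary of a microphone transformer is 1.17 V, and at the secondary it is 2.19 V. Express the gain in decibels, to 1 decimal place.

5.4 dB

Voltage ratio → dB uses the 20·log₁₀ form:
20·log₁₀(2.19/1.17) = 20·log₁₀(1.872) = 5.4 dB.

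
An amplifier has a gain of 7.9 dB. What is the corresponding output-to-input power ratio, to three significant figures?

6.17

Power ratio = 10^(dB/10).
10^(7.9/10) = 10^(0.7900) = 6.17.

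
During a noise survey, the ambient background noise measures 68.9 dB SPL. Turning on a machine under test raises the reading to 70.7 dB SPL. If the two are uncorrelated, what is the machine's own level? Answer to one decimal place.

66.0 dB SPL

Subtract intensities: L_src = 10·log₁₀(10^(L_total/10) − 10^(L_bg/10)).
L_src = 10·log₁₀(10^(70.7/10) − 10^(68.9/10)) = 10·log₁₀(3987000) = 66.0 dB SPL.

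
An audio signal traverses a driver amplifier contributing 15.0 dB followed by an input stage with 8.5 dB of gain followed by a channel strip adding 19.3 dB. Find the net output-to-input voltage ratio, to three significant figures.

Net gain = 15.0 + 8.5 + 19.3 = 42.8 dB.
Voltage ratio = 10^(42.8/20) = 138.

138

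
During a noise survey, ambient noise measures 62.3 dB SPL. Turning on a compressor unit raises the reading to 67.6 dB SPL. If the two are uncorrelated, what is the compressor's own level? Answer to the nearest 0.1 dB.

Remove the background by subtracting linear intensities:
L_src = 10·log₁₀(10^(67.6/10) − 10^(62.3/10)) = 10·log₁₀(4056000) = 66.1 dB SPL.

66.1 dB SPL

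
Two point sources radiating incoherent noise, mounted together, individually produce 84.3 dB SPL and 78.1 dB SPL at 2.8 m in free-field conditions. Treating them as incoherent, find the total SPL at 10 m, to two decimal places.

74.18 dB SPL

Combined at 2.8 m: 10·log₁₀(10^(84.3/10)+10^(78.1/10)) = 85.234 dB SPL.
Then apply −20·log₁₀(10/2.8) = -11.057 dB → 74.18 dB SPL.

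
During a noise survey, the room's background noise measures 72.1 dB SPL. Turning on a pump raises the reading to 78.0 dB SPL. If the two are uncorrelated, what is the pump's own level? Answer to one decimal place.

76.7 dB SPL

Background correction is a power subtraction:
L_src = 10·log₁₀(10^(78.0/10) − 10^(72.1/10)) = 10·log₁₀(46880000) = 76.7 dB SPL.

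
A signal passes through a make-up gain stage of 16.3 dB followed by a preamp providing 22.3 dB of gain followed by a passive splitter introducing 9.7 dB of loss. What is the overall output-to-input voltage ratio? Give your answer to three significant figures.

27.9

Net gain = 16.3 + 22.3 + (−9.7) = 28.9 dB.
Voltage ratio = 10^(28.9/20) = 27.9.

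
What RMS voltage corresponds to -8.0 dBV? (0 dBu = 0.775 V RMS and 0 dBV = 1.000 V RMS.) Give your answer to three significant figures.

0.398 V

V = 1.000 V × 10^(-8.0/20).
= 1.000 × 0.3981 = 0.398 V.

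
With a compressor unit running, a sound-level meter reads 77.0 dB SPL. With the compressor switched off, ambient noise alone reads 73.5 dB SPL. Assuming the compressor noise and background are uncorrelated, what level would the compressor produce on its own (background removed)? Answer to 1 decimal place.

Subtract intensities: L_src = 10·log₁₀(10^(L_total/10) − 10^(L_bg/10)).
L_src = 10·log₁₀(10^(77.0/10) − 10^(73.5/10)) = 10·log₁₀(27730000) = 74.4 dB SPL.

74.4 dB SPL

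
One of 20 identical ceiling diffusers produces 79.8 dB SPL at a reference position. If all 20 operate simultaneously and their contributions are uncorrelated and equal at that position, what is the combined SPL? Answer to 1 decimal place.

92.8 dB SPL

20 equal incoherent sources raise the level by 10·log₁₀(20) = 13.01 dB.
L_total = 79.8 + 13.01 = 92.8 dB SPL.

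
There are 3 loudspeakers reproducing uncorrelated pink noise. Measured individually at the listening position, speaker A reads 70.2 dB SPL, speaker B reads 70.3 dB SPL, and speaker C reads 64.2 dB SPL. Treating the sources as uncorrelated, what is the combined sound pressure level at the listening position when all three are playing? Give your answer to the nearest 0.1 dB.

Add the sources as powers (linear), then convert back to dB:
L_total = 10·log₁₀(10^(70.2/10) + 10^(70.3/10) + 10^(64.2/10)) = 10·log₁₀(23820000) = 73.8 dB SPL.

73.8 dB SPL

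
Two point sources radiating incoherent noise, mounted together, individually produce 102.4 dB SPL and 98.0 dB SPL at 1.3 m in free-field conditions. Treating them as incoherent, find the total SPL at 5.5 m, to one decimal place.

Combined at 1.3 m: 10·log₁₀(10^(102.4/10)+10^(98.0/10)) = 103.75 dB SPL.
Then apply −20·log₁₀(5.5/1.3) = -12.53 dB → 91.2 dB SPL.

91.2 dB SPL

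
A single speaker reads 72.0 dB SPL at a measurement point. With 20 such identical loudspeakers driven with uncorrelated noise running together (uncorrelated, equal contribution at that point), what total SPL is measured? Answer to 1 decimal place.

85.0 dB SPL

20 equal incoherent sources raise the level by 10·log₁₀(20) = 13.01 dB.
L_total = 72.0 + 13.01 = 85.0 dB SPL.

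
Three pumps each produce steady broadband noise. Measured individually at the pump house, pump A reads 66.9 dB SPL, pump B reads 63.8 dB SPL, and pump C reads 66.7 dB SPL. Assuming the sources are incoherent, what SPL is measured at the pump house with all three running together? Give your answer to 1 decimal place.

Incoherent sources sum as intensities:
L_total = 10·log₁₀(10^(66.9/10) + 10^(63.8/10) + 10^(66.7/10)) = 10·log₁₀(11970000) = 70.8 dB SPL.

70.8 dB SPL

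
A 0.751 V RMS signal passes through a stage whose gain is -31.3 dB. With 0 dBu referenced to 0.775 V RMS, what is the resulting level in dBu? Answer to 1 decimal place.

Input level: 20·log₁₀(0.751/0.775) = -0.27 dBu.
Output: -0.27 − 31.3 = -31.6 dBu.

-31.6 dBu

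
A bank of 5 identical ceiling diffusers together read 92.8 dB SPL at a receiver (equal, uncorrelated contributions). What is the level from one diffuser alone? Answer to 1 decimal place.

5 equal incoherent sources add 10·log₁₀(5) = 6.99 dB over one source.
L_one = 92.8 − 6.99 = 85.8 dB SPL.

85.8 dB SPL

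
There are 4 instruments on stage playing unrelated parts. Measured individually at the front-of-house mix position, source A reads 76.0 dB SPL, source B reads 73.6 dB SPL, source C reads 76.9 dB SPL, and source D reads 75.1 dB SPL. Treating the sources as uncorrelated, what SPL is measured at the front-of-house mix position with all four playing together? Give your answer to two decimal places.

Incoherent sources sum as intensities:
L_total = 10·log₁₀(10^(76.0/10) + 10^(73.6/10) + 10^(76.9/10) + 10^(75.1/10)) = 10·log₁₀(144100000) = 81.59 dB SPL.

81.59 dB SPL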